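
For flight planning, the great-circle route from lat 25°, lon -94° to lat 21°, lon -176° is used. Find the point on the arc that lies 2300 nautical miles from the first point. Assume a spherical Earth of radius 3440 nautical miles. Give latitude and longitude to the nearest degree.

From cos δ = sin φ₁ sin φ₂ + cos φ₁ cos φ₂ cos Δλ, the central angle is δ ≈ 1.298 rad (74.4°). The total great-circle distance is δ·R ≈ 1.298 × 3440 ≈ 4466 nmi, so the target fraction is f = 2300/4466 ≈ 0.515.
Interpolate at f ≈ 0.515 with slerp weights a = sin((1−f)δ)/sin δ ≈ 0.611, b = sin(fδ)/sin δ ≈ 0.644.
p = a·p₁ + b·p₂ ≈ (-0.638, -0.595, 0.489); φ = arcsin(p_z) ≈ 29.28°, λ = atan2(p_y, p_x) ≈ -137.02°.

≈ lat 29°, lon -137°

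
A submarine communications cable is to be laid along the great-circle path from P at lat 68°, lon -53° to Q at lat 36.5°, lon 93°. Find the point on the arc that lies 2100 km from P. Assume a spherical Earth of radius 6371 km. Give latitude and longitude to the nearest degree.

≈ lat 80°, lon 7°

Convert each endpoint to a unit vector on the sphere (x = cos φ cos λ, y = cos φ sin λ, z = sin φ).
The central angle between the endpoints is δ = arccos(p₁·p₂) ≈ 1.264 rad (72.4°). The total great-circle distance is δ·R ≈ 1.264 × 6371 ≈ 8054 km, so the target fraction is f = 2100/8054 ≈ 0.261.
Interpolate at f ≈ 0.261 with slerp weights a = sin((1−f)δ)/sin δ ≈ 0.844, b = sin(fδ)/sin δ ≈ 0.340.
p = a·p₁ + b·p₂ ≈ (0.176, 0.020, 0.984); φ = arcsin(p_z) ≈ 79.80°, λ = atan2(p_y, p_x) ≈ 6.53°.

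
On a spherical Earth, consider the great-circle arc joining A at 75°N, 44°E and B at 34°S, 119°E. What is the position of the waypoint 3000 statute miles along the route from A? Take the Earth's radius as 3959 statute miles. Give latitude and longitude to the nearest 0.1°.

The haversine formula gives a central angle δ ≈ 2.077 rad (119.0°) between the endpoints. The total great-circle distance is δ·R ≈ 2.077 × 3959 ≈ 8222 mi, so the target fraction is f = 3000/8222 ≈ 0.365.
Interpolate at f ≈ 0.365 with slerp weights a = sin((1−f)δ)/sin δ ≈ 1.107, b = sin(fδ)/sin δ ≈ 0.786.
p = a·p₁ + b·p₂ ≈ (-0.110, 0.769, 0.630); φ = arcsin(p_z) ≈ 39.05°, λ = atan2(p_y, p_x) ≈ 98.12°.

≈ 39.1°N, 98.1°E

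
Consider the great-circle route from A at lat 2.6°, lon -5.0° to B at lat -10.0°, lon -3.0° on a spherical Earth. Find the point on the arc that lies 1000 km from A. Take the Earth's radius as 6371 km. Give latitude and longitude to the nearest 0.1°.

Write both endpoints as unit vectors p₁, p₂ with components (cos φ cos λ, cos φ sin λ, sin φ).
The central angle between the endpoints is δ = arccos(p₁·p₂) ≈ 0.223 rad (12.8°). The total great-circle distance is δ·R ≈ 0.223 × 6371 ≈ 1418 km, so the target fraction is f = 1000/1418 ≈ 0.705.
Interpolate at f ≈ 0.705 with slerp weights a = sin((1−f)δ)/sin δ ≈ 0.297, b = sin(fδ)/sin δ ≈ 0.708.
p = a·p₁ + b·p₂ ≈ (0.992, -0.062, -0.109); φ = arcsin(p_z) ≈ -6.28°, λ = atan2(p_y, p_x) ≈ -3.60°.

≈ lat -6.3°, lon -3.6°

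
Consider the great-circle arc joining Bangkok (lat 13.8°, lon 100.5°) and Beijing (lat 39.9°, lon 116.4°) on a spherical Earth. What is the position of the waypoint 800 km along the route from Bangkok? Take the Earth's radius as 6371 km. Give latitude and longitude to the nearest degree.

≈ lat 20°, lon 104°

Write both endpoints as unit vectors p₁, p₂ with components (cos φ cos λ, cos φ sin λ, sin φ).
The central angle between the endpoints is δ = arccos(p₁·p₂) ≈ 0.517 rad (29.6°). The total great-circle distance is δ·R ≈ 0.517 × 6371 ≈ 3291 km, so the target fraction is f = 800/3291 ≈ 0.243.
Interpolate at f ≈ 0.243 with slerp weights a = sin((1−f)δ)/sin δ ≈ 0.772, b = sin(fδ)/sin δ ≈ 0.254.
p = a·p₁ + b·p₂ ≈ (-0.223, 0.911, 0.347); φ = arcsin(p_z) ≈ 20.29°, λ = atan2(p_y, p_x) ≈ 103.76°.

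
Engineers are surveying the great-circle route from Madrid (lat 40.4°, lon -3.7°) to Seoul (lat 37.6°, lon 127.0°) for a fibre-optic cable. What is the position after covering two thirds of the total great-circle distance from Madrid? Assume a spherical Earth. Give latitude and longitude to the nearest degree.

From cos δ = sin φ₁ sin φ₂ + cos φ₁ cos φ₂ cos Δλ, the central angle is δ ≈ 1.569 rad (89.9°).
Interpolate at f = 2/3 with slerp weights a = sin((1−f)δ)/sin δ ≈ 0.499, b = sin(fδ)/sin δ ≈ 0.865.
p = a·p₁ + b·p₂ ≈ (-0.033, 0.523, 0.852); φ = arcsin(p_z) ≈ 58.40°, λ = atan2(p_y, p_x) ≈ 93.62°.

≈ lat 58°, lon 94°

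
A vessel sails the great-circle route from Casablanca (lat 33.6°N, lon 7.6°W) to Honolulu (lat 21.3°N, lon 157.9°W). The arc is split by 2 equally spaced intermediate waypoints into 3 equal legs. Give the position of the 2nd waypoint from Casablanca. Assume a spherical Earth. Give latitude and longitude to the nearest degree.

≈ lat 53°N, lon 128°W

Write both endpoints as unit vectors p₁, p₂ with components (cos φ cos λ, cos φ sin λ, sin φ).
The central angle between the endpoints is δ = arccos(p₁·p₂) ≈ 2.064 rad (118.2°).
Interpolate at f = 2/3 with slerp weights a = sin((1−f)δ)/sin δ ≈ 0.721, b = sin(fδ)/sin δ ≈ 1.114.
p = a·p₁ + b·p₂ ≈ (-0.366, -0.470, 0.803); φ = arcsin(p_z) ≈ 53.44°, λ = atan2(p_y, p_x) ≈ -127.95°.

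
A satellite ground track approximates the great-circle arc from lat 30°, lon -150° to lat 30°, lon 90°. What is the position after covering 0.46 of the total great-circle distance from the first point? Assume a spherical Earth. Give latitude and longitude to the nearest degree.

≈ lat 49°, lon 156°

The haversine formula gives a central angle δ ≈ 1.696 rad (97.2°) between the endpoints.
Interpolate at f = 0.46 with slerp weights a = sin((1−f)δ)/sin δ ≈ 0.799, b = sin(fδ)/sin δ ≈ 0.709.
p = a·p₁ + b·p₂ ≈ (-0.600, 0.268, 0.754); φ = arcsin(p_z) ≈ 48.95°, λ = atan2(p_y, p_x) ≈ 155.93°.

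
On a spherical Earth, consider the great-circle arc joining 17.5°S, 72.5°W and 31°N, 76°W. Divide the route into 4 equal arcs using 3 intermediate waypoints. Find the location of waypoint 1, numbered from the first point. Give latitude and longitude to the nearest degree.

From cos δ = sin φ₁ sin φ₂ + cos φ₁ cos φ₂ cos Δλ, the central angle is δ ≈ 0.849 rad (48.6°).
Interpolate at f = 1/4 with slerp weights a = sin((1−f)δ)/sin δ ≈ 0.792, b = sin(fδ)/sin δ ≈ 0.281.
p = a·p₁ + b·p₂ ≈ (0.285, -0.954, -0.094); φ = arcsin(p_z) ≈ -5.37°, λ = atan2(p_y, p_x) ≈ -73.35°.

≈ 5°S, 73°W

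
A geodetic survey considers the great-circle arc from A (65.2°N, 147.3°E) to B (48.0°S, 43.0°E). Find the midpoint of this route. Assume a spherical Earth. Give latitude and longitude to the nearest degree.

≈ (13°N, 79°E)

From cos δ = sin φ₁ sin φ₂ + cos φ₁ cos φ₂ cos Δλ, the central angle is δ ≈ 2.410 rad (138.1°).
Interpolate at f = 1/2 with slerp weights a = sin((1−f)δ)/sin δ ≈ 1.397, b = sin(fδ)/sin δ ≈ 1.397.
p = a·p₁ + b·p₂ ≈ (0.191, 0.954, 0.230); φ = arcsin(p_z) ≈ 13.30°, λ = atan2(p_y, p_x) ≈ 78.71°.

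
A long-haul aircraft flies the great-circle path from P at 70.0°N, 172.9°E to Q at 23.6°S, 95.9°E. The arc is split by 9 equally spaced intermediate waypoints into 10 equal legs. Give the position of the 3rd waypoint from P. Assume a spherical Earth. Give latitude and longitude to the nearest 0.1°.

The haversine formula gives a central angle δ ≈ 1.881 rad (107.8°) between the endpoints.
Interpolate at f = 3/10 with slerp weights a = sin((1−f)δ)/sin δ ≈ 1.017, b = sin(fδ)/sin δ ≈ 0.562.
p = a·p₁ + b·p₂ ≈ (-0.398, 0.555, 0.730); φ = arcsin(p_z) ≈ 46.92°, λ = atan2(p_y, p_x) ≈ 125.64°.

≈ 46.9°N, 125.6°E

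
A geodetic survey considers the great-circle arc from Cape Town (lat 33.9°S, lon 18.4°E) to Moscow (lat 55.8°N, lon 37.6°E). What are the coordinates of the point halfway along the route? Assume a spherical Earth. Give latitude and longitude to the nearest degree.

≈ lat 11°N, lon 26°E

Write both endpoints as unit vectors p₁, p₂ with components (cos φ cos λ, cos φ sin λ, sin φ).
The central angle between the endpoints is δ = arccos(p₁·p₂) ≈ 1.592 rad (91.2°).
Interpolate at f = 1/2 with slerp weights a = sin((1−f)δ)/sin δ ≈ 0.715, b = sin(fδ)/sin δ ≈ 0.715.
p = a·p₁ + b·p₂ ≈ (0.881, 0.432, 0.192); φ = arcsin(p_z) ≈ 11.10°, λ = atan2(p_y, p_x) ≈ 26.14°.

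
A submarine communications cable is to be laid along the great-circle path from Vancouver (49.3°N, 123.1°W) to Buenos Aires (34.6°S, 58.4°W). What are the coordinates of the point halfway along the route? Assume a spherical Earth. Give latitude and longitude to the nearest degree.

Write both endpoints as unit vectors p₁, p₂ with components (cos φ cos λ, cos φ sin λ, sin φ).
The central angle between the endpoints is δ = arccos(p₁·p₂) ≈ 1.773 rad (101.6°).
Interpolate at f = 1/2 with slerp weights a = sin((1−f)δ)/sin δ ≈ 0.791, b = sin(fδ)/sin δ ≈ 0.791.
p = a·p₁ + b·p₂ ≈ (0.059, -0.987, 0.151); φ = arcsin(p_z) ≈ 8.66°, λ = atan2(p_y, p_x) ≈ -86.55°.

≈ 9°N, 87°W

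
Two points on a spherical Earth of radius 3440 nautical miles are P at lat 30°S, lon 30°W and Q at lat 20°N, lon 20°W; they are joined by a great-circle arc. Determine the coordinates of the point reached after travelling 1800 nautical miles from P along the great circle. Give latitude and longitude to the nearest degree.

The haversine formula gives a central angle δ ≈ 0.889 rad (50.9°) between the endpoints. The total great-circle distance is δ·R ≈ 0.889 × 3440 ≈ 3057 nmi, so the target fraction is f = 1800/3057 ≈ 0.589.
Interpolate at f ≈ 0.589 with slerp weights a = sin((1−f)δ)/sin δ ≈ 0.460, b = sin(fδ)/sin δ ≈ 0.644.
p = a·p₁ + b·p₂ ≈ (0.914, -0.406, -0.010); φ = arcsin(p_z) ≈ -0.57°, λ = atan2(p_y, p_x) ≈ -23.97°.

≈ lat 1°S, lon 24°W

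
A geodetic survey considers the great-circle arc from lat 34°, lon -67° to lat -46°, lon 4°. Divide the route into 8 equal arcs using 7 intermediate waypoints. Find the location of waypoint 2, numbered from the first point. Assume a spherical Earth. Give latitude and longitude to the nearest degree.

The haversine formula gives a central angle δ ≈ 1.787 rad (102.4°) between the endpoints.
Interpolate at f = 2/8 with slerp weights a = sin((1−f)δ)/sin δ ≈ 0.997, b = sin(fδ)/sin δ ≈ 0.442.
p = a·p₁ + b·p₂ ≈ (0.629, -0.739, 0.239); φ = arcsin(p_z) ≈ 13.84°, λ = atan2(p_y, p_x) ≈ -49.59°.

≈ lat 14°, lon -50°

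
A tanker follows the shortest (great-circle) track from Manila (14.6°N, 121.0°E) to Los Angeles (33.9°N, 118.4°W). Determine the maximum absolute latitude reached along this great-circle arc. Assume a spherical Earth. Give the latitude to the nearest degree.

≈ 44°N

The great circle lies in the plane with unit normal n̂ = (p₁ × p₂)/|p₁ × p₂|.
Here n̂_z ≈ +0.718; the vertex latitude is φ_max = arccos|n̂_z| ≈ 44.1°.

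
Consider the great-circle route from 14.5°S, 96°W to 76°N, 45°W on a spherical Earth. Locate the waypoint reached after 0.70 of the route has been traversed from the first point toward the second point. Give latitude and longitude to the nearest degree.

The haversine formula gives a central angle δ ≈ 1.666 rad (95.5°) between the endpoints.
Interpolate at f = 0.70 with slerp weights a = sin((1−f)δ)/sin δ ≈ 0.482, b = sin(fδ)/sin δ ≈ 0.924.
p = a·p₁ + b·p₂ ≈ (0.109, -0.622, 0.776); φ = arcsin(p_z) ≈ 50.86°, λ = atan2(p_y, p_x) ≈ -80.03°.

≈ 51°N, 80°W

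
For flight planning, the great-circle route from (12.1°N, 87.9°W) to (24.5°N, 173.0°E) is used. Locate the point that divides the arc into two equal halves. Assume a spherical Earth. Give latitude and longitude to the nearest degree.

Convert each endpoint to a unit vector on the sphere (x = cos φ cos λ, y = cos φ sin λ, z = sin φ).
The central angle between the endpoints is δ = arccos(p₁·p₂) ≈ 1.625 rad (93.1°).
Interpolate at f = 1/2 with slerp weights a = sin((1−f)δ)/sin δ ≈ 0.727, b = sin(fδ)/sin δ ≈ 0.727.
p = a·p₁ + b·p₂ ≈ (-0.631, -0.630, 0.454); φ = arcsin(p_z) ≈ 26.99°, λ = atan2(p_y, p_x) ≈ -135.04°.

≈ (27°N, 135°W)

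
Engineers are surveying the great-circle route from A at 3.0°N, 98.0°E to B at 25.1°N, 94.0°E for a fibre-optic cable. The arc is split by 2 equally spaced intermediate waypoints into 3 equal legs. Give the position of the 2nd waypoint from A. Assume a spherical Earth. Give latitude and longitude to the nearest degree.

≈ 18°N, 95°E

Convert each endpoint to a unit vector on the sphere (x = cos φ cos λ, y = cos φ sin λ, z = sin φ).
The central angle between the endpoints is δ = arccos(p₁·p₂) ≈ 0.392 rad (22.4°).
Interpolate at f = 2/3 with slerp weights a = sin((1−f)δ)/sin δ ≈ 0.341, b = sin(fδ)/sin δ ≈ 0.676.
p = a·p₁ + b·p₂ ≈ (-0.090, 0.948, 0.305); φ = arcsin(p_z) ≈ 17.74°, λ = atan2(p_y, p_x) ≈ 95.43°.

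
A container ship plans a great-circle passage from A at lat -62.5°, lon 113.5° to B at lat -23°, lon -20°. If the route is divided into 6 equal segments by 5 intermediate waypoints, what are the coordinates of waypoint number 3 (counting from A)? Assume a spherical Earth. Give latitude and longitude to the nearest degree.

The haversine formula gives a central angle δ ≈ 1.517 rad (86.9°) between the endpoints.
Interpolate at f = 3/6 with slerp weights a = sin((1−f)δ)/sin δ ≈ 0.689, b = sin(fδ)/sin δ ≈ 0.689.
p = a·p₁ + b·p₂ ≈ (0.469, 0.075, -0.880); φ = arcsin(p_z) ≈ -61.65°, λ = atan2(p_y, p_x) ≈ 9.06°.

≈ lat -62°, lon 9°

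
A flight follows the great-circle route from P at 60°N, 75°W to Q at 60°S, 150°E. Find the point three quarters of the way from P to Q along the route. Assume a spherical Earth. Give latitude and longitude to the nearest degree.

≈ 34°S, 164°W

From cos δ = sin φ₁ sin φ₂ + cos φ₁ cos φ₂ cos Δλ, the central angle is δ ≈ 2.757 rad (157.9°).
Interpolate at f = 3/4 with slerp weights a = sin((1−f)δ)/sin δ ≈ 1.693, b = sin(fδ)/sin δ ≈ 2.341.
p = a·p₁ + b·p₂ ≈ (-0.794, -0.232, -0.561); φ = arcsin(p_z) ≈ -34.13°, λ = atan2(p_y, p_x) ≈ -163.69°.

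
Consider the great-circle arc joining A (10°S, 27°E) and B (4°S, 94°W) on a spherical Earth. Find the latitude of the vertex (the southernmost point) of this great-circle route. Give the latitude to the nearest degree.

The great circle lies in the plane with unit normal n̂ = (p₁ × p₂)/|p₁ × p₂|.
Here n̂_z ≈ -0.968; the vertex latitude is φ_max = arccos|n̂_z| ≈ 14.4°.

≈ 14°S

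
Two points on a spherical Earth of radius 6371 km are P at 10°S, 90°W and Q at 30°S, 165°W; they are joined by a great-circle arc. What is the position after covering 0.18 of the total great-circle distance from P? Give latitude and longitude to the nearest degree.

Convert each endpoint to a unit vector on the sphere (x = cos φ cos λ, y = cos φ sin λ, z = sin φ).
The central angle between the endpoints is δ = arccos(p₁·p₂) ≈ 1.258 rad (72.1°).
Interpolate at f = 0.18 with slerp weights a = sin((1−f)δ)/sin δ ≈ 0.902, b = sin(fδ)/sin δ ≈ 0.236.
p = a·p₁ + b·p₂ ≈ (-0.197, -0.941, -0.275); φ = arcsin(p_z) ≈ -15.94°, λ = atan2(p_y, p_x) ≈ -101.85°.

≈ 16°S, 102°W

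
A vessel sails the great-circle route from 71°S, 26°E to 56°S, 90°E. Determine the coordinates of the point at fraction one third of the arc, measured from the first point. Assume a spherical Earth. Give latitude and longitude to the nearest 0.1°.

≈ 69.3°S, 55.6°E

Convert each endpoint to a unit vector on the sphere (x = cos φ cos λ, y = cos φ sin λ, z = sin φ).
The central angle between the endpoints is δ = arccos(p₁·p₂) ≈ 0.528 rad (30.3°).
Interpolate at f = 1/3 with slerp weights a = sin((1−f)δ)/sin δ ≈ 0.684, b = sin(fδ)/sin δ ≈ 0.348.
p = a·p₁ + b·p₂ ≈ (0.200, 0.292, -0.935); φ = arcsin(p_z) ≈ -69.26°, λ = atan2(p_y, p_x) ≈ 55.56°.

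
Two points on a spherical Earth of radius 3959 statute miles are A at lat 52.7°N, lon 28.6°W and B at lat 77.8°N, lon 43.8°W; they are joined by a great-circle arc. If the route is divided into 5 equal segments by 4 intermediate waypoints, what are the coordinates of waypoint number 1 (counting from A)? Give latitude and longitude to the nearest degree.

Convert each endpoint to a unit vector on the sphere (x = cos φ cos λ, y = cos φ sin λ, z = sin φ).
The central angle between the endpoints is δ = arccos(p₁·p₂) ≈ 0.449 rad (25.7°).
Interpolate at f = 1/5 with slerp weights a = sin((1−f)δ)/sin δ ≈ 0.810, b = sin(fδ)/sin δ ≈ 0.207.
p = a·p₁ + b·p₂ ≈ (0.462, -0.265, 0.846); φ = arcsin(p_z) ≈ 57.79°, λ = atan2(p_y, p_x) ≈ -29.83°.

≈ lat 58°N, lon 30°W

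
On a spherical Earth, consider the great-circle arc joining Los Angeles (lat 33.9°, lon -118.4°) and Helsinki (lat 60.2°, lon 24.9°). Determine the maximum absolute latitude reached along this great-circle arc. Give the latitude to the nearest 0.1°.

The great circle lies in the plane with unit normal n̂ = (p₁ × p₂)/|p₁ × p₂|.
Here n̂_z ≈ +0.249; the vertex latitude is φ_max = arccos|n̂_z| ≈ 75.6°.

≈ 75.6°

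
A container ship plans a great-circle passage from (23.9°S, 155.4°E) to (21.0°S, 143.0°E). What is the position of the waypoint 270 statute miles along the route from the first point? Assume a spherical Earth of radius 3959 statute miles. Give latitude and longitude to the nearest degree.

≈ (23°S, 151°E)

Convert each endpoint to a unit vector on the sphere (x = cos φ cos λ, y = cos φ sin λ, z = sin φ).
The central angle between the endpoints is δ = arccos(p₁·p₂) ≈ 0.206 rad (11.8°). The total great-circle distance is δ·R ≈ 0.206 × 3959 ≈ 816 mi, so the target fraction is f = 270/816 ≈ 0.331.
Interpolate at f ≈ 0.331 with slerp weights a = sin((1−f)δ)/sin δ ≈ 0.672, b = sin(fδ)/sin δ ≈ 0.333.
p = a·p₁ + b·p₂ ≈ (-0.807, 0.443, -0.391); φ = arcsin(p_z) ≈ -23.05°, λ = atan2(p_y, p_x) ≈ 151.24°.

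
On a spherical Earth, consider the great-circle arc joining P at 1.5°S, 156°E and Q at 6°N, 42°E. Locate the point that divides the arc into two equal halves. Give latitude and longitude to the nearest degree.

From cos δ = sin φ₁ sin φ₂ + cos φ₁ cos φ₂ cos Δλ, the central angle is δ ≈ 1.990 rad (114.0°).
Interpolate at f = 1/2 with slerp weights a = sin((1−f)δ)/sin δ ≈ 0.918, b = sin(fδ)/sin δ ≈ 0.918.
p = a·p₁ + b·p₂ ≈ (-0.160, 0.985, 0.072); φ = arcsin(p_z) ≈ 4.13°, λ = atan2(p_y, p_x) ≈ 99.23°.

≈ 4°N, 99°E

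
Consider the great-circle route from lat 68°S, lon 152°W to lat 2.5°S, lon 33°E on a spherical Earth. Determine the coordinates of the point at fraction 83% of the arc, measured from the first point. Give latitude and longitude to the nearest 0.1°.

Write both endpoints as unit vectors p₁, p₂ with components (cos φ cos λ, cos φ sin λ, sin φ).
The central angle between the endpoints is δ = arccos(p₁·p₂) ≈ 1.910 rad (109.4°).
Interpolate at f = 0.83 with slerp weights a = sin((1−f)δ)/sin δ ≈ 0.338, b = sin(fδ)/sin δ ≈ 1.060.
p = a·p₁ + b·p₂ ≈ (0.776, 0.517, -0.360); φ = arcsin(p_z) ≈ -21.09°, λ = atan2(p_y, p_x) ≈ 33.68°.

≈ lat 21.1°S, lon 33.7°E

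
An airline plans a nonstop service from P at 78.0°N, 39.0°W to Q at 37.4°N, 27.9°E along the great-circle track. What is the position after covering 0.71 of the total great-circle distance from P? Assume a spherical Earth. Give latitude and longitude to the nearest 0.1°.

From cos δ = sin φ₁ sin φ₂ + cos φ₁ cos φ₂ cos Δλ, the central angle is δ ≈ 0.851 rad (48.8°).
Interpolate at f = 0.71 with slerp weights a = sin((1−f)δ)/sin δ ≈ 0.325, b = sin(fδ)/sin δ ≈ 0.756.
p = a·p₁ + b·p₂ ≈ (0.583, 0.238, 0.777); φ = arcsin(p_z) ≈ 50.96°, λ = atan2(p_y, p_x) ≈ 22.24°.

≈ 51.0°N, 22.2°E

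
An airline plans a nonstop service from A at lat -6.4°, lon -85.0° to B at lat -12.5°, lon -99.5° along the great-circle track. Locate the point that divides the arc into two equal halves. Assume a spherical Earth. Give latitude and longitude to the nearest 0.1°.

≈ lat -9.5°, lon -92.2°

Convert each endpoint to a unit vector on the sphere (x = cos φ cos λ, y = cos φ sin λ, z = sin φ).
The central angle between the endpoints is δ = arccos(p₁·p₂) ≈ 0.271 rad (15.5°).
Interpolate at f = 1/2 with slerp weights a = sin((1−f)δ)/sin δ ≈ 0.505, b = sin(fδ)/sin δ ≈ 0.505.
p = a·p₁ + b·p₂ ≈ (-0.038, -0.985, -0.165); φ = arcsin(p_z) ≈ -9.52°, λ = atan2(p_y, p_x) ≈ -92.19°.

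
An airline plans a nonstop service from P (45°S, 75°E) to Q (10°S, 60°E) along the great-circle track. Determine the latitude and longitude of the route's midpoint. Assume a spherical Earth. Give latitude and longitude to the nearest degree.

Convert each endpoint to a unit vector on the sphere (x = cos φ cos λ, y = cos φ sin λ, z = sin φ).
The central angle between the endpoints is δ = arccos(p₁·p₂) ≈ 0.651 rad (37.3°).
Interpolate at f = 1/2 with slerp weights a = sin((1−f)δ)/sin δ ≈ 0.528, b = sin(fδ)/sin δ ≈ 0.528.
p = a·p₁ + b·p₂ ≈ (0.356, 0.811, -0.465); φ = arcsin(p_z) ≈ -27.70°, λ = atan2(p_y, p_x) ≈ 66.26°.

≈ (28°S, 66°E)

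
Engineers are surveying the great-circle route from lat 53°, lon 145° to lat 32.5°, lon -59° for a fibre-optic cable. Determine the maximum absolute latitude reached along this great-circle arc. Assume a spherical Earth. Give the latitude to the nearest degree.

The great circle lies in the plane with unit normal n̂ = (p₁ × p₂)/|p₁ × p₂|.
Here n̂_z ≈ +0.207; the vertex latitude is φ_max = arccos|n̂_z| ≈ 78.1°.

≈ 78°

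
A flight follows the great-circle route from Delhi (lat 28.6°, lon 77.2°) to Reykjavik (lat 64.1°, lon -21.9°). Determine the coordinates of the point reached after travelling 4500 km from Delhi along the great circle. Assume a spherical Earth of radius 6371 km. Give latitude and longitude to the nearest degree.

The haversine formula gives a central angle δ ≈ 1.192 rad (68.3°) between the endpoints. The total great-circle distance is δ·R ≈ 1.192 × 6371 ≈ 7593 km, so the target fraction is f = 4500/7593 ≈ 0.593.
Interpolate at f ≈ 0.593 with slerp weights a = sin((1−f)δ)/sin δ ≈ 0.502, b = sin(fδ)/sin δ ≈ 0.699.
p = a·p₁ + b·p₂ ≈ (0.381, 0.316, 0.869); φ = arcsin(p_z) ≈ 60.33°, λ = atan2(p_y, p_x) ≈ 39.70°.

≈ lat 60°, lon 40°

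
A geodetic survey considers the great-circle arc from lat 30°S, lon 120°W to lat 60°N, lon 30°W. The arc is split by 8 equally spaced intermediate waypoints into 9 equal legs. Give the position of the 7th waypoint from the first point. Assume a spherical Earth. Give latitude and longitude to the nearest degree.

≈ lat 46°N, lon 67°W

Convert each endpoint to a unit vector on the sphere (x = cos φ cos λ, y = cos φ sin λ, z = sin φ).
The central angle between the endpoints is δ = arccos(p₁·p₂) ≈ 2.019 rad (115.7°).
Interpolate at f = 7/9 with slerp weights a = sin((1−f)δ)/sin δ ≈ 0.481, b = sin(fδ)/sin δ ≈ 1.109.
p = a·p₁ + b·p₂ ≈ (0.272, -0.638, 0.720); φ = arcsin(p_z) ≈ 46.07°, λ = atan2(p_y, p_x) ≈ -66.91°.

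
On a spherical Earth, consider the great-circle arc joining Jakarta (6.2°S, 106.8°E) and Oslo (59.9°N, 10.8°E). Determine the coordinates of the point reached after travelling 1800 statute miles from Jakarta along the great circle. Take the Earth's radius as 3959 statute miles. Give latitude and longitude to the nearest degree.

Write both endpoints as unit vectors p₁, p₂ with components (cos φ cos λ, cos φ sin λ, sin φ).
The central angle between the endpoints is δ = arccos(p₁·p₂) ≈ 1.717 rad (98.4°). The total great-circle distance is δ·R ≈ 1.717 × 3959 ≈ 6797 mi, so the target fraction is f = 1800/6797 ≈ 0.265.
Interpolate at f ≈ 0.265 with slerp weights a = sin((1−f)δ)/sin δ ≈ 0.963, b = sin(fδ)/sin δ ≈ 0.444.
p = a·p₁ + b·p₂ ≈ (-0.058, 0.958, 0.280); φ = arcsin(p_z) ≈ 16.26°, λ = atan2(p_y, p_x) ≈ 93.47°.

≈ 16°N, 93°E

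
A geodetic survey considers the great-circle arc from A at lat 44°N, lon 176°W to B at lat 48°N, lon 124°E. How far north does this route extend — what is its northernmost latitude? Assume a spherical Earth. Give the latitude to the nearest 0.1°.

≈ 50.4°N

The great circle lies in the plane with unit normal n̂ = (p₁ × p₂)/|p₁ × p₂|.
Here n̂_z ≈ -0.638; the vertex latitude is φ_max = arccos|n̂_z| ≈ 50.4°.
Check via Clairaut: cos φ_max = |cos φ₁| · sin C = cos(44.0°)·sin(62.5°) ≈ 0.638, again giving ≈ 50.4°.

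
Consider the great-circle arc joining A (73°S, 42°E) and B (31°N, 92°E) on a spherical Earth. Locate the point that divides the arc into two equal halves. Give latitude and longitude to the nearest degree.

Write both endpoints as unit vectors p₁, p₂ with components (cos φ cos λ, cos φ sin λ, sin φ).
The central angle between the endpoints is δ = arccos(p₁·p₂) ≈ 1.909 rad (109.4°).
Interpolate at f = 1/2 with slerp weights a = sin((1−f)δ)/sin δ ≈ 0.865, b = sin(fδ)/sin δ ≈ 0.865.
p = a·p₁ + b·p₂ ≈ (0.162, 0.910, -0.382); φ = arcsin(p_z) ≈ -22.43°, λ = atan2(p_y, p_x) ≈ 79.90°.

≈ (22°S, 80°E)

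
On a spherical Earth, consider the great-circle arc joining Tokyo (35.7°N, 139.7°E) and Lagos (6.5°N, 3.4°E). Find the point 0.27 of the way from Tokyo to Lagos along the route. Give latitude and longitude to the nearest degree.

Write both endpoints as unit vectors p₁, p₂ with components (cos φ cos λ, cos φ sin λ, sin φ).
The central angle between the endpoints is δ = arccos(p₁·p₂) ≈ 2.114 rad (121.1°).
Interpolate at f = 0.27 with slerp weights a = sin((1−f)δ)/sin δ ≈ 1.168, b = sin(fδ)/sin δ ≈ 0.631.
p = a·p₁ + b·p₂ ≈ (-0.097, 0.651, 0.753); φ = arcsin(p_z) ≈ 48.86°, λ = atan2(p_y, p_x) ≈ 98.49°.

≈ (49°N, 98°E)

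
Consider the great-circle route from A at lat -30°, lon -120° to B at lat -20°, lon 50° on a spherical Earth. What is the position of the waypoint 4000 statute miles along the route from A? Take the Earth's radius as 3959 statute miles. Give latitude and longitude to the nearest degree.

Write both endpoints as unit vectors p₁, p₂ with components (cos φ cos λ, cos φ sin λ, sin φ).
The central angle between the endpoints is δ = arccos(p₁·p₂) ≈ 2.253 rad (129.1°). The total great-circle distance is δ·R ≈ 2.253 × 3959 ≈ 8919 mi, so the target fraction is f = 4000/8919 ≈ 0.448.
Interpolate at f ≈ 0.448 with slerp weights a = sin((1−f)δ)/sin δ ≈ 1.219, b = sin(fδ)/sin δ ≈ 1.091.
p = a·p₁ + b·p₂ ≈ (0.131, -0.129, -0.983); φ = arcsin(p_z) ≈ -79.40°, λ = atan2(p_y, p_x) ≈ -44.57°.

≈ lat -79°, lon -45°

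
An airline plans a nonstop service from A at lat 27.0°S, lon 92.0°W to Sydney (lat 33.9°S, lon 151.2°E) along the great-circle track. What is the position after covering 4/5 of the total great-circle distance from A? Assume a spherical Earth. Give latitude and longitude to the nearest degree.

≈ lat 44°S, lon 172°E

The haversine formula gives a central angle δ ≈ 1.651 rad (94.6°) between the endpoints.
Interpolate at f = 4/5 with slerp weights a = sin((1−f)δ)/sin δ ≈ 0.325, b = sin(fδ)/sin δ ≈ 0.972.
p = a·p₁ + b·p₂ ≈ (-0.717, 0.099, -0.690); φ = arcsin(p_z) ≈ -43.62°, λ = atan2(p_y, p_x) ≈ 172.14°.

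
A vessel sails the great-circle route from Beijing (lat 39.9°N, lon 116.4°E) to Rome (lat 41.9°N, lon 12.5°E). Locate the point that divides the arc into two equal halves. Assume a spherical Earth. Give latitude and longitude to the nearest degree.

Convert each endpoint to a unit vector on the sphere (x = cos φ cos λ, y = cos φ sin λ, z = sin φ).
The central angle between the endpoints is δ = arccos(p₁·p₂) ≈ 1.275 rad (73.1°).
Interpolate at f = 1/2 with slerp weights a = sin((1−f)δ)/sin δ ≈ 0.622, b = sin(fδ)/sin δ ≈ 0.622.
p = a·p₁ + b·p₂ ≈ (0.240, 0.528, 0.815); φ = arcsin(p_z) ≈ 54.56°, λ = atan2(p_y, p_x) ≈ 65.56°.

≈ lat 55°N, lon 66°E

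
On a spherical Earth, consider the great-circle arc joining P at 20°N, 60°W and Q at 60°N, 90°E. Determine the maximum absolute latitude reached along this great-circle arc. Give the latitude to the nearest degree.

The great circle lies in the plane with unit normal n̂ = (p₁ × p₂)/|p₁ × p₂|.
Here n̂_z ≈ +0.236; the vertex latitude is φ_max = arccos|n̂_z| ≈ 76.3°.

≈ 76°N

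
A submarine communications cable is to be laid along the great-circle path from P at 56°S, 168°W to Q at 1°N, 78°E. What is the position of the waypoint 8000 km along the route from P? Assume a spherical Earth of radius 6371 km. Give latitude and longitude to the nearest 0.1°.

≈ 25.9°S, 96.1°E

Write both endpoints as unit vectors p₁, p₂ with components (cos φ cos λ, cos φ sin λ, sin φ).
The central angle between the endpoints is δ = arccos(p₁·p₂) ≈ 1.815 rad (104.0°). The total great-circle distance is δ·R ≈ 1.815 × 6371 ≈ 11564 km, so the target fraction is f = 8000/11564 ≈ 0.692.
Interpolate at f ≈ 0.692 with slerp weights a = sin((1−f)δ)/sin δ ≈ 0.547, b = sin(fδ)/sin δ ≈ 0.980.
p = a·p₁ + b·p₂ ≈ (-0.095, 0.895, -0.436); φ = arcsin(p_z) ≈ -25.87°, λ = atan2(p_y, p_x) ≈ 96.09°.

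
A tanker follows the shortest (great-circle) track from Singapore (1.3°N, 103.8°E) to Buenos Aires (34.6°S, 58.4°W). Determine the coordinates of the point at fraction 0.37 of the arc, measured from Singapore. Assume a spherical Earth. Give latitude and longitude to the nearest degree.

≈ (45°S, 76°E)

From cos δ = sin φ₁ sin φ₂ + cos φ₁ cos φ₂ cos Δλ, the central angle is δ ≈ 2.492 rad (142.8°).
Interpolate at f = 0.37 with slerp weights a = sin((1−f)δ)/sin δ ≈ 1.654, b = sin(fδ)/sin δ ≈ 1.318.
p = a·p₁ + b·p₂ ≈ (0.174, 0.682, -0.711); φ = arcsin(p_z) ≈ -45.29°, λ = atan2(p_y, p_x) ≈ 75.68°.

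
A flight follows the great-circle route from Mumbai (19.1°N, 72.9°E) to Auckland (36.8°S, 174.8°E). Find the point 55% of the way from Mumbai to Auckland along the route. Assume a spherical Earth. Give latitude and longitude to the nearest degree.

Write both endpoints as unit vectors p₁, p₂ with components (cos φ cos λ, cos φ sin λ, sin φ).
The central angle between the endpoints is δ = arccos(p₁·p₂) ≈ 1.931 rad (110.6°).
Interpolate at f = 0.55 with slerp weights a = sin((1−f)δ)/sin δ ≈ 0.816, b = sin(fδ)/sin δ ≈ 0.933.
p = a·p₁ + b·p₂ ≈ (-0.517, 0.804, -0.292); φ = arcsin(p_z) ≈ -16.97°, λ = atan2(p_y, p_x) ≈ 122.74°.

≈ (17°S, 123°E)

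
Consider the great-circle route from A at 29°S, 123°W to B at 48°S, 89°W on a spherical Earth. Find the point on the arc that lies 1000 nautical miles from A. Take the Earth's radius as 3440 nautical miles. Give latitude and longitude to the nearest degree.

Write both endpoints as unit vectors p₁, p₂ with components (cos φ cos λ, cos φ sin λ, sin φ).
The central angle between the endpoints is δ = arccos(p₁·p₂) ≈ 0.563 rad (32.3°). The total great-circle distance is δ·R ≈ 0.563 × 3440 ≈ 1938 nmi, so the target fraction is f = 1000/1938 ≈ 0.516.
Interpolate at f ≈ 0.516 with slerp weights a = sin((1−f)δ)/sin δ ≈ 0.504, b = sin(fδ)/sin δ ≈ 0.537.
p = a·p₁ + b·p₂ ≈ (-0.234, -0.729, -0.643); φ = arcsin(p_z) ≈ -40.04°, λ = atan2(p_y, p_x) ≈ -107.79°.

≈ 40°S, 108°W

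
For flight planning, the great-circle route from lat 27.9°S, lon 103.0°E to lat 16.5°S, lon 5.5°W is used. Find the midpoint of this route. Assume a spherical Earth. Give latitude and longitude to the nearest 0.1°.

Write both endpoints as unit vectors p₁, p₂ with components (cos φ cos λ, cos φ sin λ, sin φ).
The central angle between the endpoints is δ = arccos(p₁·p₂) ≈ 1.707 rad (97.8°).
Interpolate at f = 1/2 with slerp weights a = sin((1−f)δ)/sin δ ≈ 0.761, b = sin(fδ)/sin δ ≈ 0.761.
p = a·p₁ + b·p₂ ≈ (0.575, 0.585, -0.572); φ = arcsin(p_z) ≈ -34.89°, λ = atan2(p_y, p_x) ≈ 45.51°.

≈ lat 34.9°S, lon 45.5°E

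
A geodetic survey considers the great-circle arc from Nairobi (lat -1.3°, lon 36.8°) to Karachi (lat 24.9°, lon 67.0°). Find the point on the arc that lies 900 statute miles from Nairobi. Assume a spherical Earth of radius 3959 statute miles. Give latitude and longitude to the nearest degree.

Write both endpoints as unit vectors p₁, p₂ with components (cos φ cos λ, cos φ sin λ, sin φ).
The central angle between the endpoints is δ = arccos(p₁·p₂) ≈ 0.685 rad (39.3°). The total great-circle distance is δ·R ≈ 0.685 × 3959 ≈ 2713 mi, so the target fraction is f = 900/2713 ≈ 0.332.
Interpolate at f ≈ 0.332 with slerp weights a = sin((1−f)δ)/sin δ ≈ 0.699, b = sin(fδ)/sin δ ≈ 0.356.
p = a·p₁ + b·p₂ ≈ (0.685, 0.716, 0.134); φ = arcsin(p_z) ≈ 7.70°, λ = atan2(p_y, p_x) ≈ 46.24°.

≈ lat 8°, lon 46°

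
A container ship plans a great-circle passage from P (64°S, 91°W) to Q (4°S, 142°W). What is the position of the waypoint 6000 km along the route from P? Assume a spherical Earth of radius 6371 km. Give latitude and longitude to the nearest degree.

The haversine formula gives a central angle δ ≈ 1.226 rad (70.3°) between the endpoints. The total great-circle distance is δ·R ≈ 1.226 × 6371 ≈ 7812 km, so the target fraction is f = 6000/7812 ≈ 0.768.
Interpolate at f ≈ 0.768 with slerp weights a = sin((1−f)δ)/sin δ ≈ 0.298, b = sin(fδ)/sin δ ≈ 0.859.
p = a·p₁ + b·p₂ ≈ (-0.678, -0.658, -0.328); φ = arcsin(p_z) ≈ -19.14°, λ = atan2(p_y, p_x) ≈ -135.83°.

≈ (19°S, 136°W)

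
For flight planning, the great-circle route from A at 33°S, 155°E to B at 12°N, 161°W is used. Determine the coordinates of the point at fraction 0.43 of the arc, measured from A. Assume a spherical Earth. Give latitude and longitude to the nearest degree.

≈ 15°S, 176°E

Convert each endpoint to a unit vector on the sphere (x = cos φ cos λ, y = cos φ sin λ, z = sin φ).
The central angle between the endpoints is δ = arccos(p₁·p₂) ≈ 1.074 rad (61.5°).
Interpolate at f = 0.43 with slerp weights a = sin((1−f)δ)/sin δ ≈ 0.654, b = sin(fδ)/sin δ ≈ 0.507.
p = a·p₁ + b·p₂ ≈ (-0.966, 0.070, -0.251); φ = arcsin(p_z) ≈ -14.51°, λ = atan2(p_y, p_x) ≈ 175.84°.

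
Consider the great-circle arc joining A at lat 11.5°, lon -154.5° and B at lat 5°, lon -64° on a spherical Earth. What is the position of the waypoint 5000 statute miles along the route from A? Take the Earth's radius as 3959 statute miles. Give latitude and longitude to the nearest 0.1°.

Convert each endpoint to a unit vector on the sphere (x = cos φ cos λ, y = cos φ sin λ, z = sin φ).
The central angle between the endpoints is δ = arccos(p₁·p₂) ≈ 1.562 rad (89.5°). The total great-circle distance is δ·R ≈ 1.562 × 3959 ≈ 6184 mi, so the target fraction is f = 5000/6184 ≈ 0.809.
Interpolate at f ≈ 0.809 with slerp weights a = sin((1−f)δ)/sin δ ≈ 0.295, b = sin(fδ)/sin δ ≈ 0.953.
p = a·p₁ + b·p₂ ≈ (0.156, -0.978, 0.142); φ = arcsin(p_z) ≈ 8.15°, λ = atan2(p_y, p_x) ≈ -80.95°.

≈ lat 8.2°, lon -81.0°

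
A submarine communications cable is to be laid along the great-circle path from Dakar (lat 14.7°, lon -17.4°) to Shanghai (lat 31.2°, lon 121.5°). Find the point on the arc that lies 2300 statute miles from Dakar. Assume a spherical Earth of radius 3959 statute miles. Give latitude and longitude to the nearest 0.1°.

≈ lat 38.1°, lon 9.4°

The haversine formula gives a central angle δ ≈ 2.085 rad (119.5°) between the endpoints. The total great-circle distance is δ·R ≈ 2.085 × 3959 ≈ 8255 mi, so the target fraction is f = 2300/8255 ≈ 0.279.
Interpolate at f ≈ 0.279 with slerp weights a = sin((1−f)δ)/sin δ ≈ 1.146, b = sin(fδ)/sin δ ≈ 0.630.
p = a·p₁ + b·p₂ ≈ (0.776, 0.128, 0.617); φ = arcsin(p_z) ≈ 38.13°, λ = atan2(p_y, p_x) ≈ 9.38°.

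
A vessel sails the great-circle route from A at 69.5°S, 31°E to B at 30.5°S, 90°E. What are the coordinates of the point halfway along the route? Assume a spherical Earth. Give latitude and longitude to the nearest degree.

Convert each endpoint to a unit vector on the sphere (x = cos φ cos λ, y = cos φ sin λ, z = sin φ).
The central angle between the endpoints is δ = arccos(p₁·p₂) ≈ 0.888 rad (50.9°).
Interpolate at f = 1/2 with slerp weights a = sin((1−f)δ)/sin δ ≈ 0.554, b = sin(fδ)/sin δ ≈ 0.554.
p = a·p₁ + b·p₂ ≈ (0.166, 0.577, -0.800); φ = arcsin(p_z) ≈ -53.10°, λ = atan2(p_y, p_x) ≈ 73.93°.

≈ 53°S, 74°E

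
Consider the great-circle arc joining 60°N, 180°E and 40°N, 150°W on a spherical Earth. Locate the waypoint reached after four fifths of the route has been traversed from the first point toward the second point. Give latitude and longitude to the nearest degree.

≈ 45°N, 154°W

From cos δ = sin φ₁ sin φ₂ + cos φ₁ cos φ₂ cos Δλ, the central angle is δ ≈ 0.477 rad (27.3°).
Interpolate at f = 4/5 with slerp weights a = sin((1−f)δ)/sin δ ≈ 0.207, b = sin(fδ)/sin δ ≈ 0.811.
p = a·p₁ + b·p₂ ≈ (-0.642, -0.311, 0.701); φ = arcsin(p_z) ≈ 44.51°, λ = atan2(p_y, p_x) ≈ -154.17°.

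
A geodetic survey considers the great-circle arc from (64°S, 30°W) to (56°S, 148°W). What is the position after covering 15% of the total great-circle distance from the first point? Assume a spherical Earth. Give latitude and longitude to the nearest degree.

The haversine formula gives a central angle δ ≈ 0.889 rad (50.9°) between the endpoints.
Interpolate at f = 0.15 with slerp weights a = sin((1−f)δ)/sin δ ≈ 0.883, b = sin(fδ)/sin δ ≈ 0.171.
p = a·p₁ + b·p₂ ≈ (0.254, -0.244, -0.936); φ = arcsin(p_z) ≈ -69.36°, λ = atan2(p_y, p_x) ≈ -43.88°.

≈ (69°S, 44°W)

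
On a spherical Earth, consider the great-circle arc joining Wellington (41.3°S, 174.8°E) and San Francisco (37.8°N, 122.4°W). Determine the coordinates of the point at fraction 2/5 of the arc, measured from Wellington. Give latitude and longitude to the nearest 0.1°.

From cos δ = sin φ₁ sin φ₂ + cos φ₁ cos φ₂ cos Δλ, the central angle is δ ≈ 1.704 rad (97.7°).
Interpolate at f = 2/5 with slerp weights a = sin((1−f)δ)/sin δ ≈ 0.861, b = sin(fδ)/sin δ ≈ 0.636.
p = a·p₁ + b·p₂ ≈ (-0.913, -0.366, -0.179); φ = arcsin(p_z) ≈ -10.29°, λ = atan2(p_y, p_x) ≈ -158.19°.

≈ (10.3°S, 158.2°W)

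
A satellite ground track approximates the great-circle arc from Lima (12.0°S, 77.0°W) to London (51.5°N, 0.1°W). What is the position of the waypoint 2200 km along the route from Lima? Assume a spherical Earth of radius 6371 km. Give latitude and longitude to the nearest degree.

≈ (4°N, 65°W)

Write both endpoints as unit vectors p₁, p₂ with components (cos φ cos λ, cos φ sin λ, sin φ).
The central angle between the endpoints is δ = arccos(p₁·p₂) ≈ 1.596 rad (91.4°). The total great-circle distance is δ·R ≈ 1.596 × 6371 ≈ 10165 km, so the target fraction is f = 2200/10165 ≈ 0.216.
Interpolate at f ≈ 0.216 with slerp weights a = sin((1−f)δ)/sin δ ≈ 0.949, b = sin(fδ)/sin δ ≈ 0.339.
p = a·p₁ + b·p₂ ≈ (0.420, -0.905, 0.068); φ = arcsin(p_z) ≈ 3.88°, λ = atan2(p_y, p_x) ≈ -65.13°.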